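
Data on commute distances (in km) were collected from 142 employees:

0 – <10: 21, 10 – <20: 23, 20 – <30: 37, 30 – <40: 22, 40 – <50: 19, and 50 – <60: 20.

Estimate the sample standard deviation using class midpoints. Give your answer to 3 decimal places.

16.061

Midpoints: 5, 15, 25, 35, 45, 55
n = 142, Σfm = 4100, mean = 28.8732
Σfm² = 154750
Σf(m − x̄)² = Σfm² − (Σfm)²/n = 154750 − 4100²/142 = 36369.7183
Sample variance = 36369.7183 / 141 = 257.9413
Standard deviation = √257.9413 = 16.0605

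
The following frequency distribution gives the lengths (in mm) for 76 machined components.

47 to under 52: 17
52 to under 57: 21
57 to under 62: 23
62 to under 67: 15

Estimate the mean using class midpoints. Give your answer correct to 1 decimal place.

Midpoints: 49.5, 54.5, 59.5, 64.5
Σfm = 17×49.5 + 21×54.5 + 23×59.5 + 15×64.5 = 4322
n = Σf = 76
Mean = 4322 / 76 = 56.8684

56.9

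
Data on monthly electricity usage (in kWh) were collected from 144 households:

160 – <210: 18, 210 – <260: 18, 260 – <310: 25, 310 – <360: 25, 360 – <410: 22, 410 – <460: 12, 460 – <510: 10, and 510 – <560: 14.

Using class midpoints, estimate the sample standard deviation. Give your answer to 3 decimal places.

105.859

Midpoints: 185, 235, 285, 335, 385, 435, 485, 535
n = 144, Σfm = 49090, mean = 340.9028
Σfm² = 18337400
Σf(m − x̄)² = Σfm² − (Σfm)²/n = 18337400 − 49090²/144 = 1602482.6389
Sample variance = 1602482.6389 / 143 = 11206.1723
Standard deviation = √11206.1723 = 105.8592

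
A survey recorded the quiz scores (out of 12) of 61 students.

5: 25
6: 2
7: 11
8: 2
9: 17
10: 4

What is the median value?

7

Cumulative frequencies: 25, 27, 38, 40, 57, 61
n = 61, so the median is the value in position (n+1)/2 = 31.
Position 31 falls at value 7.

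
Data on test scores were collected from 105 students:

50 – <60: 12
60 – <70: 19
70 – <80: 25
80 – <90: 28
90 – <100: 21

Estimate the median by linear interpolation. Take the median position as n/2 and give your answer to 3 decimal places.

78.600

Cumulative frequencies: 12, 31, 56, 84, 105
n = 105; position = n/2 = 52.5.
This falls in the class 70 – <80: L = 70, F = 31, f = 25, h = 10.
Median ≈ 70 + ((52.5 − 31) / 25) × 10 = 78.6000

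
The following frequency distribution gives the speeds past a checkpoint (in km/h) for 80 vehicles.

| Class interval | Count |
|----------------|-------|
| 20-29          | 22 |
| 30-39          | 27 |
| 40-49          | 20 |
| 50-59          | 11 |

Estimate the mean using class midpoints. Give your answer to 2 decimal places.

Midpoints: 24.5, 34.5, 44.5, 54.5
Σfm = 22×24.5 + 27×34.5 + 20×44.5 + 11×54.5 = 2960
n = Σf = 80
Mean = 2960 / 80 = 37.0000

37.00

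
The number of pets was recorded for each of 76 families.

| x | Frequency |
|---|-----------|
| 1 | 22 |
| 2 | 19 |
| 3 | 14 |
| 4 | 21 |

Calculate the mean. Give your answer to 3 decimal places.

Values: 1, 2, 3, 4
Σfx = 22×1 + 19×2 + 14×3 + 21×4 = 186
n = Σf = 76
Mean = 186 / 76 = 2.4474

2.447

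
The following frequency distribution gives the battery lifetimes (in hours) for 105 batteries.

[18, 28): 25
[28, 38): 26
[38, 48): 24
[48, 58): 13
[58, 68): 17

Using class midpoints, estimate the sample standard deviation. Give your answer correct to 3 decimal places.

13.832

Midpoints: 23, 33, 43, 53, 63
n = 105, Σfm = 4225, mean = 40.2381
Σfm² = 189905
Σf(m − x̄)² = Σfm² − (Σfm)²/n = 189905 − 4225²/105 = 19899.0476
Sample variance = 19899.0476 / 104 = 191.3370
Standard deviation = √191.3370 = 13.8325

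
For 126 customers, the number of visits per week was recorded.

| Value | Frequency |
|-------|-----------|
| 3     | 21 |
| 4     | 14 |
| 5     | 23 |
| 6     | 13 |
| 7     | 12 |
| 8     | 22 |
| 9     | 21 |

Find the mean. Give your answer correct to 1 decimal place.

6.0

Values: 3, 4, 5, 6, 7, 8, 9
Σfx = 21×3 + 14×4 + 23×5 + 13×6 + 12×7 + 22×8 + 21×9 = 761
n = Σf = 126
Mean = 761 / 126 = 6.0397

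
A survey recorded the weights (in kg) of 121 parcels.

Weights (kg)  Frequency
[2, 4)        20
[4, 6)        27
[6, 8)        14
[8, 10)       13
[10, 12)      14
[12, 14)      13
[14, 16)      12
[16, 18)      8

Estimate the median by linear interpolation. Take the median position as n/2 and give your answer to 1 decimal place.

Cumulative frequencies: 20, 47, 61, 74, 88, 101, 113, 121
n = 121; position = n/2 = 60.5.
This falls in the class [6, 8): L = 6, F = 47, f = 14, h = 2.
Median ≈ 6 + ((60.5 − 47) / 14) × 2 = 7.9286

7.9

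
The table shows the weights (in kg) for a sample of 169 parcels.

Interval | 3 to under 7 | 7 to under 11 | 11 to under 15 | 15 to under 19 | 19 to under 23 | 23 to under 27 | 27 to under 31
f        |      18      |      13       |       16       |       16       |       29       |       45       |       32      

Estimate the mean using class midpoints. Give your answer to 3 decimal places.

19.817

Midpoints: 5, 9, 13, 17, 21, 25, 29
Σfm = 18×5 + 13×9 + 16×13 + 16×17 + 29×21 + 45×25 + 32×29 = 3349
n = Σf = 169
Mean = 3349 / 169 = 19.8166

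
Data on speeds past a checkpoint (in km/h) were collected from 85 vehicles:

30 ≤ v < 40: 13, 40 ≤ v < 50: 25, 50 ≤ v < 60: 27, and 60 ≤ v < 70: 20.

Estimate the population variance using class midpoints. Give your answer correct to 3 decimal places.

Midpoints: 35, 45, 55, 65
n = 85, Σfm = 4365, mean = 51.3529
Σfm² = 232725
Σf(m − x̄)² = Σfm² − (Σfm)²/n = 232725 − 4365²/85 = 8569.4118
Population variance = 8569.4118 / 85 = 100.8166

100.817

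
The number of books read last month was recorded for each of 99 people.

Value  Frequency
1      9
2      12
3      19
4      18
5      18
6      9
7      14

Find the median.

Cumulative frequencies: 9, 21, 40, 58, 76, 85, 99
n = 99, so the median is the value in position (n+1)/2 = 50.
Position 50 falls at value 4.

4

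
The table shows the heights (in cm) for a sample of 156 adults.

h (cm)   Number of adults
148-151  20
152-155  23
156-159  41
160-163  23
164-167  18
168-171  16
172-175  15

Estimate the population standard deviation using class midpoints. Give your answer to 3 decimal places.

7.251

Midpoints: 149.5, 153.5, 157.5, 161.5, 165.5, 169.5, 173.5
n = 156, Σfm = 24986, mean = 160.1667
Σfm² = 4010127
Σf(m − x̄)² = Σfm² − (Σfm)²/n = 4010127 − 24986²/156 = 8202.6667
Population variance = 8202.6667 / 156 = 52.5812
Standard deviation = √52.5812 = 7.2513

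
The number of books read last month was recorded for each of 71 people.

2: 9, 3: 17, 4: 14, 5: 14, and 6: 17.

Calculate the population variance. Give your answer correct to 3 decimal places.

Values: 2, 3, 4, 5, 6
n = 71, Σfx = 297, mean = 4.1831
Σfx² = 1375
Σf(x − x̄)² = Σfx² − (Σfx)²/n = 1375 − 297²/71 = 132.6197
Population variance = 132.6197 / 71 = 1.8679

1.868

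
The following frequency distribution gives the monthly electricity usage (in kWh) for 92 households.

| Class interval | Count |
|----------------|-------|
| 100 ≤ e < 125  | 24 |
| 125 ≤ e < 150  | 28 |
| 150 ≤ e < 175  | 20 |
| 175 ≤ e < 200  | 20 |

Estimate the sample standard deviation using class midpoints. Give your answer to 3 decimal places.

27.475

Midpoints: 112.5, 137.5, 162.5, 187.5
n = 92, Σfm = 13550, mean = 147.2826
Σfm² = 2064375
Σf(m − x̄)² = Σfm² − (Σfm)²/n = 2064375 − 13550²/92 = 68695.6522
Sample variance = 68695.6522 / 91 = 754.8973
Standard deviation = √754.8973 = 27.4754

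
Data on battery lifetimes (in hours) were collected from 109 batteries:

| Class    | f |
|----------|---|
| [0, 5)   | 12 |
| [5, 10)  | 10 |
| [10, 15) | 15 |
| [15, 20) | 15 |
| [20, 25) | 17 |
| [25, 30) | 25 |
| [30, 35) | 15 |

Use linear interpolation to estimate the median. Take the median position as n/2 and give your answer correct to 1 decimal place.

Cumulative frequencies: 12, 22, 37, 52, 69, 94, 109
n = 109; position = n/2 = 54.5.
This falls in the class [20, 25): L = 20, F = 52, f = 17, h = 5.
Median ≈ 20 + ((54.5 − 52) / 17) × 5 = 20.7353

20.7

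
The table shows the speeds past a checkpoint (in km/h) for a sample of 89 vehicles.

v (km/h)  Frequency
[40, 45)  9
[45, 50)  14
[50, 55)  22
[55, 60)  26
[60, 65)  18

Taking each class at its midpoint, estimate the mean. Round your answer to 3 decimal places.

Midpoints: 42.5, 47.5, 52.5, 57.5, 62.5
Σfm = 9×42.5 + 14×47.5 + 22×52.5 + 26×57.5 + 18×62.5 = 4822.5
n = Σf = 89
Mean = 4822.5 / 89 = 54.1854

54.185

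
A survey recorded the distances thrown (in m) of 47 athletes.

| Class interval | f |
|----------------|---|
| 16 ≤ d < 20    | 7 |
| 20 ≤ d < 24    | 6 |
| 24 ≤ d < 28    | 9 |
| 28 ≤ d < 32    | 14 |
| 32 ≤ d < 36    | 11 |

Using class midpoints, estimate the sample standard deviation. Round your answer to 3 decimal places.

5.487

Midpoints: 18, 22, 26, 30, 34
n = 47, Σfm = 1286, mean = 27.3617
Σfm² = 36572
Σf(m − x̄)² = Σfm² − (Σfm)²/n = 36572 − 1286²/47 = 1384.8511
Sample variance = 1384.8511 / 46 = 30.1055
Standard deviation = √30.1055 = 5.4868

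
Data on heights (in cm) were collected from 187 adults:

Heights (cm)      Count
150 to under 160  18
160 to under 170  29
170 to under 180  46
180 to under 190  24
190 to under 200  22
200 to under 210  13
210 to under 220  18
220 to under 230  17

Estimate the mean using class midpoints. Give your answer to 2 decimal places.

185.64

Midpoints: 155, 165, 175, 185, 195, 205, 215, 225
Σfm = 18×155 + 29×165 + 46×175 + 24×185 + 22×195 + 13×205 + 18×215 + 17×225 = 34715
n = Σf = 187
Mean = 34715 / 187 = 185.6417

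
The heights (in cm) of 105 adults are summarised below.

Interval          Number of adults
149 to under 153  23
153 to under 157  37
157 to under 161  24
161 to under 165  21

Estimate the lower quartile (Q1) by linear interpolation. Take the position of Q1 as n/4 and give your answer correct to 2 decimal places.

153.35

Cumulative frequencies: 23, 60, 84, 105
n = 105; position = n/4 = 26.25.
This falls in the class 153 to under 157: L = 153, F = 23, f = 37, h = 4.
Lower quartile ≈ 153 + ((26.25 − 23) / 37) × 4 = 153.3514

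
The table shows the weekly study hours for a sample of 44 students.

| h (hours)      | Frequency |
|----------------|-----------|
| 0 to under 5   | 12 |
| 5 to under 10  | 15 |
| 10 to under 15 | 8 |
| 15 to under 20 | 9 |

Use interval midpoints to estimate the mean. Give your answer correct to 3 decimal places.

Midpoints: 2.5, 7.5, 12.5, 17.5
Σfm = 12×2.5 + 15×7.5 + 8×12.5 + 9×17.5 = 400
n = Σf = 44
Mean = 400 / 44 = 9.0909

9.091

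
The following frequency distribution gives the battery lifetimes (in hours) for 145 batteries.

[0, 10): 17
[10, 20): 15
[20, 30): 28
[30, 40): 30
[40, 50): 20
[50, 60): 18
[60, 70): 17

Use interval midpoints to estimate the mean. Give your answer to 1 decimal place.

Midpoints: 5, 15, 25, 35, 45, 55, 65
Σfm = 17×5 + 15×15 + 28×25 + 30×35 + 20×45 + 18×55 + 17×65 = 5055
n = Σf = 145
Mean = 5055 / 145 = 34.8621

34.9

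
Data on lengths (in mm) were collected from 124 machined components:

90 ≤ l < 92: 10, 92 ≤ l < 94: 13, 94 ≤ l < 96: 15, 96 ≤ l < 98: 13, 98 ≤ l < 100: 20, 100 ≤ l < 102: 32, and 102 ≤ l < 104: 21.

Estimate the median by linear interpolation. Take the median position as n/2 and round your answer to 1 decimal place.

99.1

Cumulative frequencies: 10, 23, 38, 51, 71, 103, 124
n = 124; position = n/2 = 62.
This falls in the class 98 ≤ l < 100: L = 98, F = 51, f = 20, h = 2.
Median ≈ 98 + ((62 − 51) / 20) × 2 = 99.1000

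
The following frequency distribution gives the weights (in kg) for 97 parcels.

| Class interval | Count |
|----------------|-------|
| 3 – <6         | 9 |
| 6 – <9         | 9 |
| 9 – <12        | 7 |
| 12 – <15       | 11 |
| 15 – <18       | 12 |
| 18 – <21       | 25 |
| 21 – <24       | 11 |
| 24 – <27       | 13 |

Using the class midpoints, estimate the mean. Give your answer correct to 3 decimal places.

Midpoints: 4.5, 7.5, 10.5, 13.5, 16.5, 19.5, 22.5, 25.5
Σfm = 9×4.5 + 9×7.5 + 7×10.5 + 11×13.5 + 12×16.5 + 25×19.5 + 11×22.5 + 13×25.5 = 1594.5
n = Σf = 97
Mean = 1594.5 / 97 = 16.4381

16.438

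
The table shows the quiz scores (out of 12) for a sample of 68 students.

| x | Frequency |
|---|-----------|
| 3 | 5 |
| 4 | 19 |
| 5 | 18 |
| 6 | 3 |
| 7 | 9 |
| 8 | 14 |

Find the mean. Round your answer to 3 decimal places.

5.500

Values: 3, 4, 5, 6, 7, 8
Σfx = 5×3 + 19×4 + 18×5 + 3×6 + 9×7 + 14×8 = 374
n = Σf = 68
Mean = 374 / 68 = 5.5000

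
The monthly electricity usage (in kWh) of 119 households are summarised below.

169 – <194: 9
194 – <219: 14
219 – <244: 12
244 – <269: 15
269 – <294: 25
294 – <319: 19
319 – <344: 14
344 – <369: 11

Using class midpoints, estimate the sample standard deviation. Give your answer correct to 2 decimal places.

51.23

Midpoints: 181.5, 206.5, 231.5, 256.5, 281.5, 306.5, 331.5, 356.5
n = 119, Σfm = 32573.5, mean = 273.7269
Σfm² = 9225927.75
Σf(m − x̄)² = Σfm² − (Σfm)²/n = 9225927.75 − 32573.5²/119 = 309684.8739
Sample variance = 309684.8739 / 118 = 2624.4481
Standard deviation = √2624.4481 = 51.2294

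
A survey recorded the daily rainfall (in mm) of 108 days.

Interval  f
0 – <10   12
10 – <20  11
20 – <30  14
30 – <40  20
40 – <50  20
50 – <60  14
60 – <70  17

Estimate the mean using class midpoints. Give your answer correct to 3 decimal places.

Midpoints: 5, 15, 25, 35, 45, 55, 65
Σfm = 12×5 + 11×15 + 14×25 + 20×35 + 20×45 + 14×55 + 17×65 = 4050
n = Σf = 108
Mean = 4050 / 108 = 37.5000

37.500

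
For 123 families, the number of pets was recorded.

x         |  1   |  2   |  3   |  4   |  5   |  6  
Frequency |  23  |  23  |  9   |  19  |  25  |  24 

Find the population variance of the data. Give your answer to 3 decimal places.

3.316

Values: 1, 2, 3, 4, 5, 6
n = 123, Σfx = 441, mean = 3.5854
Σfx² = 1989
Σf(x − x̄)² = Σfx² − (Σfx)²/n = 1989 − 441²/123 = 407.8537
Population variance = 407.8537 / 123 = 3.3159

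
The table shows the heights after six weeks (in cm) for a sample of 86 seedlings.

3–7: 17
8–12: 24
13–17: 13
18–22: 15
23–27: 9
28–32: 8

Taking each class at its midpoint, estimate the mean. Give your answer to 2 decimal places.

Midpoints: 5, 10, 15, 20, 25, 30
Σfm = 17×5 + 24×10 + 13×15 + 15×20 + 9×25 + 8×30 = 1285
n = Σf = 86
Mean = 1285 / 86 = 14.9419

14.94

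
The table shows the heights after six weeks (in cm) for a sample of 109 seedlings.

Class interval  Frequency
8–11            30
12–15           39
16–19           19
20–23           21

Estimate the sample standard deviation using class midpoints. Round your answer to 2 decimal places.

4.29

Midpoints: 9.5, 13.5, 17.5, 21.5
n = 109, Σfm = 1595.5, mean = 14.6376
Σfm² = 25341.25
Σf(m − x̄)² = Σfm² − (Σfm)²/n = 25341.25 − 1595.5²/109 = 1986.9358
Sample variance = 1986.9358 / 108 = 18.3976
Standard deviation = √18.3976 = 4.2892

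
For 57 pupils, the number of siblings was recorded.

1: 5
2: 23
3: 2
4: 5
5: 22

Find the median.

Cumulative frequencies: 5, 28, 30, 35, 57
n = 57, so the median is the value in position (n+1)/2 = 29.
Position 29 falls at value 3.

3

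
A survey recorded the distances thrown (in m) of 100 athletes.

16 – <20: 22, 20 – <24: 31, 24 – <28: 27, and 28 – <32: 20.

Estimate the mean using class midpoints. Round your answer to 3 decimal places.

Midpoints: 18, 22, 26, 30
Σfm = 22×18 + 31×22 + 27×26 + 20×30 = 2380
n = Σf = 100
Mean = 2380 / 100 = 23.8000

23.800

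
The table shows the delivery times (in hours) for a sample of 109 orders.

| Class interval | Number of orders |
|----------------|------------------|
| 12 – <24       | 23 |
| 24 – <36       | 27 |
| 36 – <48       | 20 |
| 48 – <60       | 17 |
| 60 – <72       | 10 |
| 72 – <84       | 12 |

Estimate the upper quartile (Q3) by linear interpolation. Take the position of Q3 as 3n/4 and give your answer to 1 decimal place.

Cumulative frequencies: 23, 50, 70, 87, 97, 109
n = 109; position = 3n/4 = 81.75.
This falls in the class 48 – <60: L = 48, F = 70, f = 17, h = 12.
Upper quartile ≈ 48 + ((81.75 − 70) / 17) × 12 = 56.2941

56.3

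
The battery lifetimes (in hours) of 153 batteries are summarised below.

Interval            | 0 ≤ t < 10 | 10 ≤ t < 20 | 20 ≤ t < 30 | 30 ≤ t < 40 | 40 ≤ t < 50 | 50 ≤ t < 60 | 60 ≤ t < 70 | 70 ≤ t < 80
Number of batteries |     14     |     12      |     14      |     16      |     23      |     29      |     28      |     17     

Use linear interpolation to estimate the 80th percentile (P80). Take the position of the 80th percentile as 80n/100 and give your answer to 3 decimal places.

65.143

Cumulative frequencies: 14, 26, 40, 56, 79, 108, 136, 153
n = 153; position = 80n/100 = 122.4.
This falls in the class 60 ≤ t < 70: L = 60, F = 108, f = 28, h = 10.
80th percentile ≈ 60 + ((122.4 − 108) / 28) × 10 = 65.1429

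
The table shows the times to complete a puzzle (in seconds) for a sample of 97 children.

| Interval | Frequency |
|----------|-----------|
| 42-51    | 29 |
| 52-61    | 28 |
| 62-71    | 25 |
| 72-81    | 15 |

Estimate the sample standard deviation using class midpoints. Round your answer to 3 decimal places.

Midpoints: 46.5, 56.5, 66.5, 76.5
n = 97, Σfm = 5740.5, mean = 59.1804
Σfm² = 350428.25
Σf(m − x̄)² = Σfm² − (Σfm)²/n = 350428.25 − 5740.5²/97 = 10703.0928
Sample variance = 10703.0928 / 96 = 111.4905
Standard deviation = √111.4905 = 10.5589

10.559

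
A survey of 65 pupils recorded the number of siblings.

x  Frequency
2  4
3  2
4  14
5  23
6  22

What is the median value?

Cumulative frequencies: 4, 6, 20, 43, 65
n = 65, so the median is the value in position (n+1)/2 = 33.
Position 33 falls at value 5.

5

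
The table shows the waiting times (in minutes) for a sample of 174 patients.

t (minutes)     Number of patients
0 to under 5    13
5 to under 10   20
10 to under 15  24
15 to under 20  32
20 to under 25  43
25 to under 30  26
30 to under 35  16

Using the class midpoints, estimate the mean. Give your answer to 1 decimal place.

Midpoints: 2.5, 7.5, 12.5, 17.5, 22.5, 27.5, 32.5
Σfm = 13×2.5 + 20×7.5 + 24×12.5 + 32×17.5 + 43×22.5 + 26×27.5 + 16×32.5 = 3245
n = Σf = 174
Mean = 3245 / 174 = 18.6494

18.6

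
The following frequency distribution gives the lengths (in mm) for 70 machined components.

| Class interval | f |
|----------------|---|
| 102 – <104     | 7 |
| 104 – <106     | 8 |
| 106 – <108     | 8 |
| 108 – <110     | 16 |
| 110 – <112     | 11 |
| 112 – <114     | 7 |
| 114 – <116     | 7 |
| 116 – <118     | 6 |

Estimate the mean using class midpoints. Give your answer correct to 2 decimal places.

Midpoints: 103, 105, 107, 109, 111, 113, 115, 117
Σfm = 7×103 + 8×105 + 8×107 + 16×109 + 11×111 + 7×113 + 7×115 + 6×117 = 7680
n = Σf = 70
Mean = 7680 / 70 = 109.7143

109.71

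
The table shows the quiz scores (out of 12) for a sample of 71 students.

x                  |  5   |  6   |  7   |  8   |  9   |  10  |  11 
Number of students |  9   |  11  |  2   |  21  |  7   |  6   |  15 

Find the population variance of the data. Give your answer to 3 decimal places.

4.093

Values: 5, 6, 7, 8, 9, 10, 11
n = 71, Σfx = 581, mean = 8.1831
Σfx² = 5045
Σf(x − x̄)² = Σfx² − (Σfx)²/n = 5045 − 581²/71 = 290.6197
Population variance = 290.6197 / 71 = 4.0932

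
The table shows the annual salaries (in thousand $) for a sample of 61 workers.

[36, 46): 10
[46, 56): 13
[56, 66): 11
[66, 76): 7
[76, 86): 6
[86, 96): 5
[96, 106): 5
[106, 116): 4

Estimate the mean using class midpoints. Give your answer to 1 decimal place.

Midpoints: 41, 51, 61, 71, 81, 91, 101, 111
Σfm = 10×41 + 13×51 + 11×61 + 7×71 + 6×81 + 5×91 + 5×101 + 4×111 = 4131
n = Σf = 61
Mean = 4131 / 61 = 67.7213

67.7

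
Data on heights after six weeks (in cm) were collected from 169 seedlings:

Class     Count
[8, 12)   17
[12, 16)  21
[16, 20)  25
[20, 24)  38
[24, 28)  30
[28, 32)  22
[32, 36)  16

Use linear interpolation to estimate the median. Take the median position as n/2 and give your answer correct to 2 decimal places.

22.26

Cumulative frequencies: 17, 38, 63, 101, 131, 153, 169
n = 169; position = n/2 = 84.5.
This falls in the class [20, 24): L = 20, F = 63, f = 38, h = 4.
Median ≈ 20 + ((84.5 − 63) / 38) × 4 = 22.2632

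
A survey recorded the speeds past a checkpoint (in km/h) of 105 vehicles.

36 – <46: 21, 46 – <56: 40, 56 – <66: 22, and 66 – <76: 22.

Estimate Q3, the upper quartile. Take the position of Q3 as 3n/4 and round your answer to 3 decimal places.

Cumulative frequencies: 21, 61, 83, 105
n = 105; position = 3n/4 = 78.75.
This falls in the class 56 – <66: L = 56, F = 61, f = 22, h = 10.
Upper quartile ≈ 56 + ((78.75 − 61) / 22) × 10 = 64.0682

64.068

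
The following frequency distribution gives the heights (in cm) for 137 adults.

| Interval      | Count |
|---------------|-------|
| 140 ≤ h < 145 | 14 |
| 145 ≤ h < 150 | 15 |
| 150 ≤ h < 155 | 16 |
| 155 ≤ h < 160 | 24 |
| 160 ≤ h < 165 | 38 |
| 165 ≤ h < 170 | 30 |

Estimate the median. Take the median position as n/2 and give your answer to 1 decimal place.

Cumulative frequencies: 14, 29, 45, 69, 107, 137
n = 137; position = n/2 = 68.5.
This falls in the class 155 ≤ h < 160: L = 155, F = 45, f = 24, h = 5.
Median ≈ 155 + ((68.5 − 45) / 24) × 5 = 159.8958

159.9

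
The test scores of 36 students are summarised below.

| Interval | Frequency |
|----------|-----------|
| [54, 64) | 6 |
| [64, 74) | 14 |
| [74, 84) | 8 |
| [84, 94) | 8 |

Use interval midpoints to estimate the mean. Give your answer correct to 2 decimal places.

74.00

Midpoints: 59, 69, 79, 89
Σfm = 6×59 + 14×69 + 8×79 + 8×89 = 2664
n = Σf = 36
Mean = 2664 / 36 = 74.0000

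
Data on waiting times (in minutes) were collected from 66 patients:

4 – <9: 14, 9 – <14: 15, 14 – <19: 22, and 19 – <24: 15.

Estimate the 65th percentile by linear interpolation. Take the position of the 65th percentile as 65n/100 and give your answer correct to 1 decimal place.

17.2

Cumulative frequencies: 14, 29, 51, 66
n = 66; position = 65n/100 = 42.9.
This falls in the class 14 – <19: L = 14, F = 29, f = 22, h = 5.
65th percentile ≈ 14 + ((42.9 − 29) / 22) × 5 = 17.1591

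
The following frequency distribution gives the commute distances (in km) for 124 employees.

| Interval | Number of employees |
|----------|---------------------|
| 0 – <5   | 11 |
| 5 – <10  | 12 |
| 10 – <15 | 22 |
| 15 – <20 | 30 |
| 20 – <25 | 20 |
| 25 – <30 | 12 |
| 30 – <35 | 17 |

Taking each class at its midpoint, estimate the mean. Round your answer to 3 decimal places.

Midpoints: 2.5, 7.5, 12.5, 17.5, 22.5, 27.5, 32.5
Σfm = 11×2.5 + 12×7.5 + 22×12.5 + 30×17.5 + 20×22.5 + 12×27.5 + 17×32.5 = 2250
n = Σf = 124
Mean = 2250 / 124 = 18.1452

18.145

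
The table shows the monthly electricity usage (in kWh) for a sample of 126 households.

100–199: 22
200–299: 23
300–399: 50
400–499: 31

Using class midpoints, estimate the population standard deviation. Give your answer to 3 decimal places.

Midpoints: 149.5, 249.5, 349.5, 449.5
n = 126, Σfm = 40437, mean = 320.9286
Σfm² = 14294531.5
Σf(m − x̄)² = Σfm² − (Σfm)²/n = 14294531.5 − 40437²/126 = 1317142.8571
Population variance = 1317142.8571 / 126 = 10453.5147
Standard deviation = √10453.5147 = 102.2424

102.242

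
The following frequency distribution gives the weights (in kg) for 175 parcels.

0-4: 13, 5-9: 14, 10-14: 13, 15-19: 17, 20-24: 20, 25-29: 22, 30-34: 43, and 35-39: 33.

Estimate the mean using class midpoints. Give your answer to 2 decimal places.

Midpoints: 2, 7, 12, 17, 22, 27, 32, 37
Σfm = 13×2 + 14×7 + 13×12 + 17×17 + 20×22 + 22×27 + 43×32 + 33×37 = 4200
n = Σf = 175
Mean = 4200 / 175 = 24.0000

24.00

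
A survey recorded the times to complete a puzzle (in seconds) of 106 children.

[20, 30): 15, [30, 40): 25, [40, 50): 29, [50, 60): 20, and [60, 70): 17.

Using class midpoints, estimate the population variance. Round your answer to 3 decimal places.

Midpoints: 25, 35, 45, 55, 65
n = 106, Σfm = 4760, mean = 44.9057
Σfm² = 231050
Σf(m − x̄)² = Σfm² − (Σfm)²/n = 231050 − 4760²/106 = 17299.0566
Population variance = 17299.0566 / 106 = 163.1986

163.199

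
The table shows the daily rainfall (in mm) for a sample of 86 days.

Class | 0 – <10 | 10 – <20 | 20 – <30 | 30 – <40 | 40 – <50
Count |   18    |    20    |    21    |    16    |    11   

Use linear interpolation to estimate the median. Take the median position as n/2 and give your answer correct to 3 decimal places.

Cumulative frequencies: 18, 38, 59, 75, 86
n = 86; position = n/2 = 43.
This falls in the class 20 – <30: L = 20, F = 38, f = 21, h = 10.
Median ≈ 20 + ((43 − 38) / 21) × 10 = 22.3810

22.381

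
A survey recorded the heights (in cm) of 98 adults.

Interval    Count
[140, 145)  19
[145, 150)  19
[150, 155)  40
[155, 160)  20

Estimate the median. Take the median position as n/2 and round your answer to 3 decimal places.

Cumulative frequencies: 19, 38, 78, 98
n = 98; position = n/2 = 49.
This falls in the class [150, 155): L = 150, F = 38, f = 40, h = 5.
Median ≈ 150 + ((49 − 38) / 40) × 5 = 151.3750

151.375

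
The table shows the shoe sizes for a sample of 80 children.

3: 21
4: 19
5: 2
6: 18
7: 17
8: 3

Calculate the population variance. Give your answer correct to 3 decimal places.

Values: 3, 4, 5, 6, 7, 8
n = 80, Σfx = 400, mean = 5.0000
Σfx² = 2216
Σf(x − x̄)² = Σfx² − (Σfx)²/n = 2216 − 400²/80 = 216.0000
Population variance = 216.0000 / 80 = 2.7000

2.700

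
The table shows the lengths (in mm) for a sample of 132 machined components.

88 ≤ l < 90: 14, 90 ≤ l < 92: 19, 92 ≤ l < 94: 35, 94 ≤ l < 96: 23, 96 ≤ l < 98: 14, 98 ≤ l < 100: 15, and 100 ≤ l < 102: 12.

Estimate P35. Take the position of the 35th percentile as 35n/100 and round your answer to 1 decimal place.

Cumulative frequencies: 14, 33, 68, 91, 105, 120, 132
n = 132; position = 35n/100 = 46.2.
This falls in the class 92 ≤ l < 94: L = 92, F = 33, f = 35, h = 2.
35th percentile ≈ 92 + ((46.2 − 33) / 35) × 2 = 92.7543

92.8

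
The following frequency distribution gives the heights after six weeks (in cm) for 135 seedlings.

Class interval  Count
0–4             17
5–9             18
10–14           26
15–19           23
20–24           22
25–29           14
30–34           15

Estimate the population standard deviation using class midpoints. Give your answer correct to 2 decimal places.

9.25

Midpoints: 2, 7, 12, 17, 22, 27, 32
n = 135, Σfm = 2205, mean = 16.3333
Σfm² = 47555
Σf(m − x̄)² = Σfm² − (Σfm)²/n = 47555 − 2205²/135 = 11540.0000
Population variance = 11540.0000 / 135 = 85.4815
Standard deviation = √85.4815 = 9.2456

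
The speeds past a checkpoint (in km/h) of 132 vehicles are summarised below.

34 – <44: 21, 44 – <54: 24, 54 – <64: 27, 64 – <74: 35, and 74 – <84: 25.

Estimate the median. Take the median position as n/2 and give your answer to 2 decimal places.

Cumulative frequencies: 21, 45, 72, 107, 132
n = 132; position = n/2 = 66.
This falls in the class 54 – <64: L = 54, F = 45, f = 27, h = 10.
Median ≈ 54 + ((66 − 45) / 27) × 10 = 61.7778

61.78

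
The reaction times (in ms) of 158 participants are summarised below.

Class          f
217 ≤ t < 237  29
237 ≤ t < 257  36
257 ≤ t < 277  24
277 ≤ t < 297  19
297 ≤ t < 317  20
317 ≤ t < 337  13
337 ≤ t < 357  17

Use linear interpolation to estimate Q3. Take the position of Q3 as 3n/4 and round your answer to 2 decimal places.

Cumulative frequencies: 29, 65, 89, 108, 128, 141, 158
n = 158; position = 3n/4 = 118.5.
This falls in the class 297 ≤ t < 317: L = 297, F = 108, f = 20, h = 20.
Upper quartile ≈ 297 + ((118.5 − 108) / 20) × 20 = 307.5000

307.50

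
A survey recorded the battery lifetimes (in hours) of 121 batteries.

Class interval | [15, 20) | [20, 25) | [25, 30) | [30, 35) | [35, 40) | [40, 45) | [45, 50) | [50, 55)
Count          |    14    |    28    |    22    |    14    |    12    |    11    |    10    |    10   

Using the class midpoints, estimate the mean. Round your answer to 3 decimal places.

31.839

Midpoints: 17.5, 22.5, 27.5, 32.5, 37.5, 42.5, 47.5, 52.5
Σfm = 14×17.5 + 28×22.5 + 22×27.5 + 14×32.5 + 12×37.5 + 11×42.5 + 10×47.5 + 10×52.5 = 3852.5
n = Σf = 121
Mean = 3852.5 / 121 = 31.8388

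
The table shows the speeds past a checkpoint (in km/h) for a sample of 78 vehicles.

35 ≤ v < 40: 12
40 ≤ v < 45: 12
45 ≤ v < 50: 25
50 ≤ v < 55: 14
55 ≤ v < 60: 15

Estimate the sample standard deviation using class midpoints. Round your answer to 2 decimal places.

6.58

Midpoints: 37.5, 42.5, 47.5, 52.5, 57.5
n = 78, Σfm = 3745, mean = 48.0128
Σfm² = 183137.5
Σf(m − x̄)² = Σfm² − (Σfm)²/n = 183137.5 − 3745²/78 = 3329.4872
Sample variance = 3329.4872 / 77 = 43.2401
Standard deviation = √43.2401 = 6.5757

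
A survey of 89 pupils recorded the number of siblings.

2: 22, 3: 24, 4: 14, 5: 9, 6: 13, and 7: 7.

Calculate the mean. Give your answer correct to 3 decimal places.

3.865

Values: 2, 3, 4, 5, 6, 7
Σfx = 22×2 + 24×3 + 14×4 + 9×5 + 13×6 + 7×7 = 344
n = Σf = 89
Mean = 344 / 89 = 3.8652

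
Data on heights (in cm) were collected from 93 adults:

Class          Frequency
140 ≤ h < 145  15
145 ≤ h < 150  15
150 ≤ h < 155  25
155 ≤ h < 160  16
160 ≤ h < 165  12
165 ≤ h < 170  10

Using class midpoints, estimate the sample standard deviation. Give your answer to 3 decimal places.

Midpoints: 142.5, 147.5, 152.5, 157.5, 162.5, 167.5
n = 93, Σfm = 14307.5, mean = 153.8441
Σfm² = 2206681.25
Σf(m − x̄)² = Σfm² − (Σfm)²/n = 2206681.25 − 14307.5²/93 = 5556.9892
Sample variance = 5556.9892 / 92 = 60.4021
Standard deviation = √60.4021 = 7.7719

7.772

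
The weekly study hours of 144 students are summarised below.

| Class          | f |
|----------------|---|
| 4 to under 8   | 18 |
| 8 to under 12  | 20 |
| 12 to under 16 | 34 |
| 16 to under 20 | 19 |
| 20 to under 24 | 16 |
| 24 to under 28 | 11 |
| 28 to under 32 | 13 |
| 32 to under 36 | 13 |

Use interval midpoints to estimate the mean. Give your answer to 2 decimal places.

18.03

Midpoints: 6, 10, 14, 18, 22, 26, 30, 34
Σfm = 18×6 + 20×10 + 34×14 + 19×18 + 16×22 + 11×26 + 13×30 + 13×34 = 2596
n = Σf = 144
Mean = 2596 / 144 = 18.0278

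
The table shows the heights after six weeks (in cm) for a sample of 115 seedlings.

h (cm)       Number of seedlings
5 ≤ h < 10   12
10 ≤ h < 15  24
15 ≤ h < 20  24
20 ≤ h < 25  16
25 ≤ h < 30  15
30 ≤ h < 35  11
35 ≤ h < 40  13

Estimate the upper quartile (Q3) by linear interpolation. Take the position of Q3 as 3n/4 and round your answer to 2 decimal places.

28.42

Cumulative frequencies: 12, 36, 60, 76, 91, 102, 115
n = 115; position = 3n/4 = 86.25.
This falls in the class 25 ≤ h < 30: L = 25, F = 76, f = 15, h = 5.
Upper quartile ≈ 25 + ((86.25 − 76) / 15) × 5 = 28.4167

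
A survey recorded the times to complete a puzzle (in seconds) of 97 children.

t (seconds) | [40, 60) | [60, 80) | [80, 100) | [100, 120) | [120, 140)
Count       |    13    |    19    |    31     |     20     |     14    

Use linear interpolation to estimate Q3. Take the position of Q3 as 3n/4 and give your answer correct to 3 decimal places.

109.750

Cumulative frequencies: 13, 32, 63, 83, 97
n = 97; position = 3n/4 = 72.75.
This falls in the class [100, 120): L = 100, F = 63, f = 20, h = 20.
Upper quartile ≈ 100 + ((72.75 − 63) / 20) × 20 = 109.7500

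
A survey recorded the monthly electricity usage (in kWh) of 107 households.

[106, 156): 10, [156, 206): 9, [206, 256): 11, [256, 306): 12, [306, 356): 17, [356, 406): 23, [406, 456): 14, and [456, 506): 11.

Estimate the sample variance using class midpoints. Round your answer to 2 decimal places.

11139.13

Midpoints: 131, 181, 231, 281, 331, 381, 431, 481
n = 107, Σfm = 34567, mean = 323.0561
Σfm² = 12347827
Σf(m − x̄)² = Σfm² − (Σfm)²/n = 12347827 − 34567²/107 = 1180747.6636
Sample variance = 1180747.6636 / 106 = 11139.1289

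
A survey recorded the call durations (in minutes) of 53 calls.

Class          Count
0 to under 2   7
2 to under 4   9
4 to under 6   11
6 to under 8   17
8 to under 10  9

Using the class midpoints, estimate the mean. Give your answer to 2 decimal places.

Midpoints: 1, 3, 5, 7, 9
Σfm = 7×1 + 9×3 + 11×5 + 17×7 + 9×9 = 289
n = Σf = 53
Mean = 289 / 53 = 5.4528

5.45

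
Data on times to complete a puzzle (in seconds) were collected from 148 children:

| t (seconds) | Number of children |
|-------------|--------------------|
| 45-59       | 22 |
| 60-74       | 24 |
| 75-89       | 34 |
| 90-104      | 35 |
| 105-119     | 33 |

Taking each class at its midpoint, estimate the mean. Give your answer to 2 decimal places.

85.34

Midpoints: 52, 67, 82, 97, 112
Σfm = 22×52 + 24×67 + 34×82 + 35×97 + 33×112 = 12631
n = Σf = 148
Mean = 12631 / 148 = 85.3446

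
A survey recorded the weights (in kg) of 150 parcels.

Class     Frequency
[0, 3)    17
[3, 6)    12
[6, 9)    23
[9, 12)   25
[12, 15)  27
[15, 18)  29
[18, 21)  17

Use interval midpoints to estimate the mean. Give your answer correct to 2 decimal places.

Midpoints: 1.5, 4.5, 7.5, 10.5, 13.5, 16.5, 19.5
Σfm = 17×1.5 + 12×4.5 + 23×7.5 + 25×10.5 + 27×13.5 + 29×16.5 + 17×19.5 = 1689
n = Σf = 150
Mean = 1689 / 150 = 11.2600

11.26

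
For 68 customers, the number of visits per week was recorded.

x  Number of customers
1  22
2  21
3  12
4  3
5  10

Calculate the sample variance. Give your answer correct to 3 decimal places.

Values: 1, 2, 3, 4, 5
n = 68, Σfx = 162, mean = 2.3824
Σfx² = 512
Σf(x − x̄)² = Σfx² − (Σfx)²/n = 512 − 162²/68 = 126.0588
Sample variance = 126.0588 / 67 = 1.8815

1.881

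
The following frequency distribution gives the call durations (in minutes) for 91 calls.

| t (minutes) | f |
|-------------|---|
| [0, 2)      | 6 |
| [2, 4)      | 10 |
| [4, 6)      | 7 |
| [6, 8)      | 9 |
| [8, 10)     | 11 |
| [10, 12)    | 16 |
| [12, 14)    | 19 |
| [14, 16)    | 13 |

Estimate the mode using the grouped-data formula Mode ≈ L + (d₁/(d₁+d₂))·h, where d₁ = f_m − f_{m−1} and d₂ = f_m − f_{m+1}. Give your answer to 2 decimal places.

Modal class: [12, 14) (highest frequency 19).
d₁ = 19 − 16 = 3, d₂ = 19 − 13 = 6
Mode ≈ 12 + (3/(3+6)) × 2 = 12 + 0.6667 = 12.6667

12.67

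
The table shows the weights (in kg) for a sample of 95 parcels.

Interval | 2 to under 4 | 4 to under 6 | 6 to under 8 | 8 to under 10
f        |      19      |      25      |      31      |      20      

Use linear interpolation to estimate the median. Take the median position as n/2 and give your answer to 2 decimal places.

6.23

Cumulative frequencies: 19, 44, 75, 95
n = 95; position = n/2 = 47.5.
This falls in the class 6 to under 8: L = 6, F = 44, f = 31, h = 2.
Median ≈ 6 + ((47.5 − 44) / 31) × 2 = 6.2258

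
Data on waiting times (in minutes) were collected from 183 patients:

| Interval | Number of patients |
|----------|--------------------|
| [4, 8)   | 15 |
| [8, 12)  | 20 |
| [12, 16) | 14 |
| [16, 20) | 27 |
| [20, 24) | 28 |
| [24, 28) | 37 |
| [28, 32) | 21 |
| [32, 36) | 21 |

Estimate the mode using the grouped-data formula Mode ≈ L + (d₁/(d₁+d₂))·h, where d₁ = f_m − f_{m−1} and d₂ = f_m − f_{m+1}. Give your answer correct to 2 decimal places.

25.44

Modal class: [24, 28) (highest frequency 37).
d₁ = 37 − 28 = 9, d₂ = 37 − 21 = 16
Mode ≈ 24 + (9/(9+16)) × 4 = 24 + 1.4400 = 25.4400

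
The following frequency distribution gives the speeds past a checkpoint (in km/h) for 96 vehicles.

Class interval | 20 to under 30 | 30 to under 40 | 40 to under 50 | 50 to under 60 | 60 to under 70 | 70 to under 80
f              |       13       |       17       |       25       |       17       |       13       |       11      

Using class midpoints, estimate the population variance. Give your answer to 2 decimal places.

235.06

Midpoints: 25, 35, 45, 55, 65, 75
n = 96, Σfm = 4650, mean = 48.4375
Σfm² = 247800
Σf(m − x̄)² = Σfm² − (Σfm)²/n = 247800 − 4650²/96 = 22565.6250
Population variance = 22565.6250 / 96 = 235.0586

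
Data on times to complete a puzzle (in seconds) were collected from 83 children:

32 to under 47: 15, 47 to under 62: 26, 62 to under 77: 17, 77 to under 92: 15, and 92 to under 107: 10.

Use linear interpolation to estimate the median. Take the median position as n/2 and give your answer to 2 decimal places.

Cumulative frequencies: 15, 41, 58, 73, 83
n = 83; position = n/2 = 41.5.
This falls in the class 62 to under 77: L = 62, F = 41, f = 17, h = 15.
Median ≈ 62 + ((41.5 − 41) / 17) × 15 = 62.4412

62.44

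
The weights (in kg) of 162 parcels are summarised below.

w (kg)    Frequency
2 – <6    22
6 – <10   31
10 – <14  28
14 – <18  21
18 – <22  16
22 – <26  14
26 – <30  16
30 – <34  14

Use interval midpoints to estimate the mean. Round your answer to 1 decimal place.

15.8

Midpoints: 4, 8, 12, 16, 20, 24, 28, 32
Σfm = 22×4 + 31×8 + 28×12 + 21×16 + 16×20 + 14×24 + 16×28 + 14×32 = 2560
n = Σf = 162
Mean = 2560 / 162 = 15.8025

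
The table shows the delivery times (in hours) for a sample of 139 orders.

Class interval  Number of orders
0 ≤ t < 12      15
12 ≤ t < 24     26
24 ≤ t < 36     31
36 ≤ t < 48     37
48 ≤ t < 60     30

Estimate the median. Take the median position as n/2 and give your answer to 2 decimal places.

35.03

Cumulative frequencies: 15, 41, 72, 109, 139
n = 139; position = n/2 = 69.5.
This falls in the class 24 ≤ t < 36: L = 24, F = 41, f = 31, h = 12.
Median ≈ 24 + ((69.5 − 41) / 31) × 12 = 35.0323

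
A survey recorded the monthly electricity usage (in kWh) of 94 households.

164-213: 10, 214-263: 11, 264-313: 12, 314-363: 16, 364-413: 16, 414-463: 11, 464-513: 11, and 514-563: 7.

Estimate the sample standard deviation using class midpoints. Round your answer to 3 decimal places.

104.208

Midpoints: 188.5, 238.5, 288.5, 338.5, 388.5, 438.5, 488.5, 538.5
n = 94, Σfm = 33569, mean = 357.1170
Σfm² = 12997981.5
Σf(m − x̄)² = Σfm² − (Σfm)²/n = 12997981.5 − 33569²/94 = 1009920.2128
Sample variance = 1009920.2128 / 93 = 10859.3571
Standard deviation = √10859.3571 = 104.2082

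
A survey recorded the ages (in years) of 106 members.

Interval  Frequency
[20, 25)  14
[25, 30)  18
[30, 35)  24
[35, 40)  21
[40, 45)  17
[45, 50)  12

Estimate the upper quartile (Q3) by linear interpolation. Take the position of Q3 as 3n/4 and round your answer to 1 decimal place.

40.7

Cumulative frequencies: 14, 32, 56, 77, 94, 106
n = 106; position = 3n/4 = 79.5.
This falls in the class [40, 45): L = 40, F = 77, f = 17, h = 5.
Upper quartile ≈ 40 + ((79.5 − 77) / 17) × 5 = 40.7353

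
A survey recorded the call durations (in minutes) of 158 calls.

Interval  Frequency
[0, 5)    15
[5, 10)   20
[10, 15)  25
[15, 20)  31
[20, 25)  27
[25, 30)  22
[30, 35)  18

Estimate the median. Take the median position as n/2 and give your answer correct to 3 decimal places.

Cumulative frequencies: 15, 35, 60, 91, 118, 140, 158
n = 158; position = n/2 = 79.
This falls in the class [15, 20): L = 15, F = 60, f = 31, h = 5.
Median ≈ 15 + ((79 − 60) / 31) × 5 = 18.0645

18.065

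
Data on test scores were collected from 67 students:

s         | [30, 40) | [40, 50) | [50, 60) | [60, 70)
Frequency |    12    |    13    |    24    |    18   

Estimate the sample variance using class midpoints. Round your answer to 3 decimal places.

111.533

Midpoints: 35, 45, 55, 65
n = 67, Σfm = 3495, mean = 52.1642
Σfm² = 189675
Σf(m − x̄)² = Σfm² − (Σfm)²/n = 189675 − 3495²/67 = 7361.1940
Sample variance = 7361.1940 / 66 = 111.5332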